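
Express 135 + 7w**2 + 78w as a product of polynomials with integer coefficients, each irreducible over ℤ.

Need a pair with product 7·135 = 945 and sum 78: that's 63 and 15.
Split the middle term: 7w**2 + 63w + 15w + 135 = 7w(w + 9) + 15(w + 9).

(7w + 15)(w + 9)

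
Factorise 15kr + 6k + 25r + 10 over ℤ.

Group as (15kr + 6k) + (25r + 10) = 3k(5r + 2) + 5(5r + 2).
Both groups share the factor (5r + 2).

(3k + 5)(5r + 2)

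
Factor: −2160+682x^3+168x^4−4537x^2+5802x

Trying the rational-root candidates, x = −8 is a root, giving the factor (x+8) and quotient 168x^3−662x^2+759x−270.
Continuing, x = 5/6 is a root, so (6x−5) is a factor; dividing leaves 28x^2−87x+54.
The remaining quadratic factors as (7x−6)(4x−9).

(4x−9)(6x−5)(7x−6)(x+8)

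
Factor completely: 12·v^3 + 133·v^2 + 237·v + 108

By the rational root theorem, v = −4/3 is a root, so (3·v + 4) divides it; the quotient is 4·v^2 + 39·v + 27.
The remaining quadratic factors as (4·v + 3)(v + 9).

(3·v + 4)·(4·v + 3)·(v + 9)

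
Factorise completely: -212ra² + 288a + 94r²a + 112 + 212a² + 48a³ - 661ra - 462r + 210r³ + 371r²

Group: 3r(70r² - 62ra - 63r + 12a² + 29a + 14) + (4a + 8)(70r² - 62ra - 63r + 12a² + 29a + 14); both groups contain (70r² - 62ra - 63r + 12a² + 29a + 14), so (3r + 4a + 8) is a factor with cofactor 70r² - 62ra - 63r + 12a² + 29a + 14.
The cofactor groups again: 70r² - 62ra - 63r + 12a² + 29a + 14 = 14r(5r - 3a - 2) + (-4a - 7)(5r - 3a - 2); both groups contain (5r - 3a - 2), giving (14r - 4a - 7)(5r - 3a - 2).

(5r - 3a - 2)(14r - 4a - 7)(3r + 4a + 8)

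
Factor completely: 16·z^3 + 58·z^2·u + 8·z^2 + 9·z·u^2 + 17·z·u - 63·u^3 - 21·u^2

Group: 8·z·(2·z^2 + 9·z·u + z + 9·u^2 + 3·u) - 7·u·(2·z^2 + 9·z·u + z + 9·u^2 + 3·u); both groups contain (2·z^2 + 9·z·u + z + 9·u^2 + 3·u), so (8·z - 7·u) is a factor with cofactor 2·z^2 + 9·z·u + z + 9·u^2 + 3·u.
The cofactor groups again: 2·z^2 + 9·z·u + z + 9·u^2 + 3·u = z·(2·z + 3·u + 1) + 3·u·(2·z + 3·u + 1); both groups contain (2·z + 3·u + 1), giving (z + 3·u)·(2·z + 3·u + 1).

(8·z - 7·u)·(2·z + 3·u + 1)·(z + 3·u)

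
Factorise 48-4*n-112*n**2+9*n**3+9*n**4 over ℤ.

Testing divisors of the constant over divisors of the leading coefficient, n = -2/3 is a root, giving the factor (3*n+2) and quotient 3*n**3+n**2-38*n+24.
Continuing, n = 2/3 is a root, so (3*n-2) is a factor; dividing leaves n**2+n-12.
The remaining quadratic factors as (n-3)(n+4).

(3*n+2)*(3*n-2)*(n+4)*(n-3)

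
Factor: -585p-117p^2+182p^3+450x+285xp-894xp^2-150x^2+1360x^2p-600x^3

Group: 10x(-60x^2+58xp-15x-14p^2+9p+45) - 13p(-60x^2+58xp-15x-14p^2+9p+45); both groups contain (-60x^2+58xp-15x-14p^2+9p+45), so (10x-13p) is a factor with cofactor -60x^2+58xp-15x-14p^2+9p+45.
The cofactor groups again: -60x^2+58xp-15x-14p^2+9p+45 = -4x(15x-7p+15) + (2p+3)(15x-7p+15); both groups contain (15x-7p+15), giving -(4x-2p-3)(15x-7p+15).

-(10x-13p)(4x-2p-3)(15x-7p+15)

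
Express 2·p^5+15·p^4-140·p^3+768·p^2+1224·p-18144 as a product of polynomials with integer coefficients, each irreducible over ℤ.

(2·p-9)·(p+14)·(p+4)·(p^2-6·p+36)

By the rational root theorem, p = -14 is a root, so (p+14) is a factor; dividing leaves 2·p^4-13·p^3+42·p^2+180·p-1296.
Then p = -4 is a root, so (p+4) is a factor; dividing leaves 2·p^3-21·p^2+126·p-324.
Continuing, p = 9/2 is a root, giving the factor (2·p-9) and quotient p^2-6·p+36.
The quadratic p^2-6·p+36 has discriminant -108 < 0 and is irreducible over ℤ.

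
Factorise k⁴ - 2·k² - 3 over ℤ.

Substitute u = k² to get a quadratic in u, then factor.
k² + 1 is irreducible over ℤ (sum of squares).
k² - 3 is irreducible over ℤ (3 is not a perfect square).

(k² + 1)·(k² - 3)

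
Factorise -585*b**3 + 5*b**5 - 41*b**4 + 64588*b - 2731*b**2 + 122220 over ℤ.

Trying the rational-root candidates, b = -9/5 is a root, so (5*b + 9) is a factor; dividing leaves b**4 - 10*b**3 - 99*b**2 - 368*b + 13580.
Then b = 14 is a root, giving the factor (b - 14) and quotient b**3 + 4*b**2 - 43*b - 970.
Then b = 10 is a root, giving the factor (b - 10) and quotient b**2 + 14*b + 97.
The quadratic b**2 + 14*b + 97 has discriminant -192 < 0 and is irreducible over ℤ.

(5*b + 9)*(b - 10)*(b - 14)*(b**2 + 14*b + 97)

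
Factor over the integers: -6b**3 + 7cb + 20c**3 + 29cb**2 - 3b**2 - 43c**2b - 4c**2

Group: 4c(5c**2 - 7cb - c + 2b**2 + b) - 3b(5c**2 - 7cb - c + 2b**2 + b); both groups contain (5c**2 - 7cb - c + 2b**2 + b), so (4c - 3b) is a factor with cofactor 5c**2 - 7cb - c + 2b**2 + b.
The cofactor groups again: 5c**2 - 7cb - c + 2b**2 + b = 5c(c - b) + (-2b - 1)(c - b); both groups contain (c - b), giving (5c - 2b - 1)(c - b).

(5c - 2b - 1)(4c - 3b)(c - b)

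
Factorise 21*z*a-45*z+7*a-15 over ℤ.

Group as (21*z*a-45*z) + (7*a-15) = 3*z*(7*a-15) + (7*a-15).
Both groups share the factor (7*a-15).

(3*z+1)*(7*a-15)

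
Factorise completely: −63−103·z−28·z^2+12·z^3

Testing divisors of the constant over divisors of the leading coefficient, z = 9/2 is a root, giving the factor (2·z−9) and quotient 6·z^2+13·z+7.
The remaining quadratic factors as (z+1)(6·z+7).

(2·z−9)·(6·z+7)·(z+1)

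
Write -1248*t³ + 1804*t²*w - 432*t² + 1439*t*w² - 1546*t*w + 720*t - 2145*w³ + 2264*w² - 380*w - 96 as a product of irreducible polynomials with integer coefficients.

Group: 12*t*(-104*t² + 263*t*w - 88*t - 165*w² + 98*w + 16) + (13*w - 6)*(-104*t² + 263*t*w - 88*t - 165*w² + 98*w + 16); both groups contain (-104*t² + 263*t*w - 88*t - 165*w² + 98*w + 16), so (12*t + 13*w - 6) is a factor with cofactor -104*t² + 263*t*w - 88*t - 165*w² + 98*w + 16.
The cofactor groups again: -104*t² + 263*t*w - 88*t - 165*w² + 98*w + 16 = -8*t*(13*t - 15*w - 2) + (11*w - 8)*(13*t - 15*w - 2); both groups contain (13*t - 15*w - 2), giving -(8*t - 11*w + 8)*(13*t - 15*w - 2).

-(12*t + 13*w - 6)*(13*t - 15*w - 2)*(8*t - 11*w + 8)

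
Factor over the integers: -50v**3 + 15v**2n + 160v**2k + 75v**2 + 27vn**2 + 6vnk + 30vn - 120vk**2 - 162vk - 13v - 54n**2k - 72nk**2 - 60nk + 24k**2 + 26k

-(10v - 9n - 12k - 13)(v - 2k)(5v + 3n - 1)

Group: 10v(-5v**2 - 3vn + 10vk + v + 6nk - 2k) + (-9n - 12k - 13)(-5v**2 - 3vn + 10vk + v + 6nk - 2k); both groups contain (-5v**2 - 3vn + 10vk + v + 6nk - 2k), so (10v - 9n - 12k - 13) is a factor with cofactor -5v**2 - 3vn + 10vk + v + 6nk - 2k.
The cofactor groups again: -5v**2 - 3vn + 10vk + v + 6nk - 2k = -5v(v - 2k) + (-3n + 1)(v - 2k); both groups contain (v - 2k), giving -(5v + 3n - 1)(v - 2k).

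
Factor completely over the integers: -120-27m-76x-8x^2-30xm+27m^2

Group: -2x(4x-3m+8) + (-9m-15)(4x-3m+8); both groups contain (4x-3m+8).

-(4x-3m+8)(2x+9m+15)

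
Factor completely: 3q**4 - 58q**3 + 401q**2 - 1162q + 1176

Trying the rational-root candidates, q = 6 is a root, so (q - 6) divides it; the quotient is 3q**3 - 40q**2 + 161q - 196.
Then q = 7/3 is a root, giving the factor (3q - 7) and quotient q**2 - 11q + 28.
The remaining quadratic factors as (q - 4)(q - 7).

(3q - 7)(q - 4)(q - 6)(q - 7)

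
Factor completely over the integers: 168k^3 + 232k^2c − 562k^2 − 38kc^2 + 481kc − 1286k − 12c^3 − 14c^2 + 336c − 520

(7k − 2c + 4)(12k + 2c + 13)(2k + 3c − 10)

Group: 12k(14k^2 + 17kc − 62k − 6c^2 + 32c − 40) + (2c + 13)(14k^2 + 17kc − 62k − 6c^2 + 32c − 40); both groups contain (14k^2 + 17kc − 62k − 6c^2 + 32c − 40), so (12k + 2c + 13) is a factor with cofactor 14k^2 + 17kc − 62k − 6c^2 + 32c − 40.
The cofactor groups again: 14k^2 + 17kc − 62k − 6c^2 + 32c − 40 = 7k(2k + 3c − 10) + (−2c + 4)(2k + 3c − 10); both groups contain (2k + 3c − 10), giving (7k − 2c + 4)(2k + 3c − 10).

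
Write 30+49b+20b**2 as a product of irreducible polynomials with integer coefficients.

Need a pair with product 20·30 = 600 and sum 49: that's 24 and 25.
Split the middle term: 20b**2+24b + 25b+30 = 4b(5b+6) + 5(5b+6).

(4b+5)(5b+6)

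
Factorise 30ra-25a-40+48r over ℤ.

(5a+8)(6r-5)

Group as (30ra+48r) + (-25a-40) = 6r(5a+8) - 5(5a+8).
Both groups share the factor (5a+8).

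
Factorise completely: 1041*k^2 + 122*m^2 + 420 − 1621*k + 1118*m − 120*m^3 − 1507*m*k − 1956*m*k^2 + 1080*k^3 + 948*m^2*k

Group: 3*m*(−40*m^2 + 116*m*k + 134*m − 72*k^2 − 103*k + 60) + (−15*k + 7)*(−40*m^2 + 116*m*k + 134*m − 72*k^2 − 103*k + 60); both groups contain (−40*m^2 + 116*m*k + 134*m − 72*k^2 − 103*k + 60), so (3*m − 15*k + 7) is a factor with cofactor −40*m^2 + 116*m*k + 134*m − 72*k^2 − 103*k + 60.
The cofactor groups again: −40*m^2 + 116*m*k + 134*m − 72*k^2 − 103*k + 60 = −10*m*(4*m − 8*k − 15) + (9*k − 4)*(4*m − 8*k − 15); both groups contain (4*m − 8*k − 15), giving −(10*m − 9*k + 4)*(4*m − 8*k − 15).

−(3*m − 15*k + 7)*(4*m − 8*k − 15)*(10*m − 9*k + 4)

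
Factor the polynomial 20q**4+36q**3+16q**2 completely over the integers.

4q**2(5q+4)(q+1)

Pull out the common factor 4q**2, then factor the remaining trinomial.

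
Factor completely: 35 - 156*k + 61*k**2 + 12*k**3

By the rational root theorem, k = 1/4 is a root, so (4*k - 1) divides it; the quotient is 3*k**2 + 16*k - 35.
The remaining quadratic factors as (k + 7)(3*k - 5).

(3*k - 5)*(4*k - 1)*(k + 7)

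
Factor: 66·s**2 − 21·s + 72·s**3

Pull out the common factor 3·s, then factor the remaining trinomial.

3·s·(4·s − 1)·(6·s + 7)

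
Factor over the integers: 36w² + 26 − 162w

Pull out the common factor 2, then factor the remaining trinomial.

2(3w − 13)(6w − 1)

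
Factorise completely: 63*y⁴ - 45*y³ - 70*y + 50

Group as (63*y⁴ - 70*y) + (-45*y³ + 50) = 7*y*(9*y³ - 10) - 5*(9*y³ - 10).
Both groups share the factor (9*y³ - 10).

(7*y - 5)*(9*y³ - 10)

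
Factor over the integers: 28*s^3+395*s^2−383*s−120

By the rational root theorem, s = 8/7 is a root, giving the factor (7*s−8) and quotient 4*s^2+61*s+15.
The remaining quadratic factors as (s+15)(4*s+1).

(4*s+1)*(7*s−8)*(s+15)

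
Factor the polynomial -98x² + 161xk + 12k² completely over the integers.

Group: -7x(14x + k) + 12k(14x + k); both groups contain (14x + k).

-(7x - 12k)(14x + k)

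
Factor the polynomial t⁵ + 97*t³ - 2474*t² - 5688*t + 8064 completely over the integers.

Testing divisors of the constant over divisors of the leading coefficient, t = 12 is a root, giving the factor (t - 12) and quotient t⁴ + 12*t³ + 241*t² + 418*t - 672.
Next, t = -3 is a root, so (t + 3) divides it; the quotient is t³ + 9*t² + 214*t - 224.
Then t = 1 is a root, so (t - 1) is a factor; dividing leaves t² + 10*t + 224.
The quadratic t² + 10*t + 224 has discriminant -796 < 0 and is irreducible over ℤ.

(t + 3)*(t - 1)*(t - 12)*(t² + 10*t + 224)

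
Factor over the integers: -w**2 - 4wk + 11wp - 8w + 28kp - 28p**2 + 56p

-(w - 7p)(w + 4k - 4p + 8)

Group: -w(w - 7p) + (-4k + 4p - 8)(w - 7p); both groups contain (w - 7p).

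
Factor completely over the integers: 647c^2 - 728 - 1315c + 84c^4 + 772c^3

Among the possible rational roots, c = -8 is a root, so (c + 8) divides it; the quotient is 84c^3 + 100c^2 - 153c - 91.
Next, c = -1/2 is a root, so (2c + 1) divides it; the quotient is 42c^2 + 29c - 91.
The remaining quadratic factors as (7c + 13)(6c - 7).

(2c + 1)(6c - 7)(7c + 13)(c + 8)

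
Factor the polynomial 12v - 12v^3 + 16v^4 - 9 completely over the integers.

Group as (16v^4 + 12v) + (-12v^3 - 9) = 4v(4v^3 + 3) - 3(4v^3 + 3).
Both groups share the factor (4v^3 + 3).

(4v - 3)(4v^3 + 3)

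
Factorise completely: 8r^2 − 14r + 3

Need a pair with product 8·3 = 24 and sum −14: that's −2 and −12.
Split the middle term: 8r^2 − 2r − 12r + 3 = 2r(4r − 1) − 3(4r − 1).

(2r − 3)(4r − 1)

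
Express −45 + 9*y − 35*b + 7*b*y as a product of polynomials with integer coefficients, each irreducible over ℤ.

(7*b + 9)*(y − 5)

Group as (7*b*y − 35*b) + (9*y − 45) = 7*b*(y − 5) + 9*(y − 5).
Both groups share the factor (y − 5).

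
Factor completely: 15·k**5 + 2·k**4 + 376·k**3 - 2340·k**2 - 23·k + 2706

By the rational root theorem, k = 11/3 is a root, so (3·k - 11) is a factor; dividing leaves 5·k**4 + 19·k**3 + 195·k**2 - 65·k - 246.
Then k = -1 is a root, so (k + 1) is a factor; dividing leaves 5·k**3 + 14·k**2 + 181·k - 246.
Continuing, k = 6/5 is a root, so (5·k - 6) is a factor; dividing leaves k**2 + 4·k + 41.
The quadratic k**2 + 4·k + 41 has discriminant -148 < 0 and is irreducible over ℤ.

(3·k - 11)·(5·k - 6)·(k + 1)·(k**2 + 4·k + 41)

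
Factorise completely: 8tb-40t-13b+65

Group as (8tb-40t) + (-13b+65) = 8t(b-5) - 13(b-5).
Both groups share the factor (b-5).

(8t-13)(b-5)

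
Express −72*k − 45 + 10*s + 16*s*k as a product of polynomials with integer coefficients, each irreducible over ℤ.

(2*s − 9)*(8*k + 5)

Group as (16*s*k + 10*s) + (−72*k − 45) = 2*s*(8*k + 5) − 9*(8*k + 5).
Both groups share the factor (8*k + 5).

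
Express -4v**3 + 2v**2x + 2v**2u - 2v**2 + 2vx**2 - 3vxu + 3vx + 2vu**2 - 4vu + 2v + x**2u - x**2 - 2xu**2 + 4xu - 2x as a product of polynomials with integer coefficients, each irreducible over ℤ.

Group: v(-4v**2 - 2vx + 2vu - 2v - xu + x + 2u**2 - 4u + 2) - x(-4v**2 - 2vx + 2vu - 2v - xu + x + 2u**2 - 4u + 2); both groups contain (-4v**2 - 2vx + 2vu - 2v - xu + x + 2u**2 - 4u + 2), so (v - x) is a factor with cofactor -4v**2 - 2vx + 2vu - 2v - xu + x + 2u**2 - 4u + 2.
The cofactor groups again: -4v**2 - 2vx + 2vu - 2v - xu + x + 2u**2 - 4u + 2 = -2v(2v + u - 1) + (-x + 2u - 2)(2v + u - 1); both groups contain (2v + u - 1), giving -(2v + x - 2u + 2)(2v + u - 1).

-(2v + x - 2u + 2)(2v + u - 1)(v - x)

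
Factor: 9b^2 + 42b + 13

Need a pair with product 9·13 = 117 and sum 42: that's 3 and 39.
Split the middle term: 9b^2 + 3b + 39b + 13 = 3b(3b + 1) + 13(3b + 1).

(3b + 1)(3b + 13)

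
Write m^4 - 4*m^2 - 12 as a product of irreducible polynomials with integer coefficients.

Substitute u = m^2 to get a quadratic in u, then factor.
m^2 + 2 is irreducible over ℤ (always positive, so no real roots).
m^2 - 6 is irreducible over ℤ (6 is not a perfect square).

(m^2 + 2)*(m^2 - 6)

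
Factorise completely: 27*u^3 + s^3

(3*u + s)*(9*u^2 - 3*u*s + s^2)

Recognize a sum of cubes with the parts 3*u and s.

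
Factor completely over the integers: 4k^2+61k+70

(4k+5)(k+14)

Need a pair with product 4·70 = 280 and sum 61: that's 56 and 5.
Split the middle term: 4k^2+56k + 5k+70 = 4k(k+14) + 5(k+14).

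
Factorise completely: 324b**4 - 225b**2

Pull out the common factor 9b**2; 36b**2 - 25 is a difference of squares.

9b**2(6b + 5)(6b - 5)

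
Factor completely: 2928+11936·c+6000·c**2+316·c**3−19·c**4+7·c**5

Trying the rational-root candidates, c = −6 is a root, giving the factor (c+6) and quotient 7·c**4−61·c**3+682·c**2+1908·c+488.
Then c = −2 is a root, giving the factor (c+2) and quotient 7·c**3−75·c**2+832·c+244.
Next, c = −2/7 is a root, so (7·c+2) is a factor; dividing leaves c**2−11·c+122.
The quadratic c**2−11·c+122 has discriminant −367 < 0 and is irreducible over ℤ.

(7·c+2)·(c+2)·(c+6)·(c**2−11·c+122)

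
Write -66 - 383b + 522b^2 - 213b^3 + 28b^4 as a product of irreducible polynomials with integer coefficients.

(4b - 11)(7b + 1)(b - 2)(b - 3)

Trying the rational-root candidates, b = 3 is a root, so (b - 3) is a factor; dividing leaves 28b^3 - 129b^2 + 135b + 22.
Next, b = 11/4 is a root, so (4b - 11) divides it; the quotient is 7b^2 - 13b - 2.
The remaining quadratic factors as (b - 2)(7b + 1).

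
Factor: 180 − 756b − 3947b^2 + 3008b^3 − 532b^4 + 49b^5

By the rational root theorem, b = 1/7 is a root, so (7b − 1) divides it; the quotient is 7b^4 − 75b^3 + 419b^2 − 504b − 180.
Then b = −2/7 is a root, giving the factor (7b + 2) and quotient b^3 − 11b^2 + 63b − 90.
Then b = 2 is a root, so (b − 2) is a factor; dividing leaves b^2 − 9b + 45.
The quadratic b^2 − 9b + 45 has discriminant −99 < 0 and is irreducible over ℤ.

(7b + 2)(7b − 1)(b − 2)(b^2 − 9b + 45)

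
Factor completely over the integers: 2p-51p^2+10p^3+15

(2p+1)(5p-3)(p-5)

Among the possible rational roots, p = 3/5 is a root, so (5p-3) is a factor; dividing leaves 2p^2-9p-5.
The remaining quadratic factors as (2p+1)(p-5).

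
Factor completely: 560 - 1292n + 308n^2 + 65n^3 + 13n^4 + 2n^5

(2n - 1)(n + 7)(n - 2)(n^2 + 2n + 40)

Among the possible rational roots, n = 2 is a root, so (n - 2) is a factor; dividing leaves 2n^4 + 17n^3 + 99n^2 + 506n - 280.
Then n = -7 is a root, so (n + 7) divides it; the quotient is 2n^3 + 3n^2 + 78n - 40.
Continuing, n = 1/2 is a root, so (2n - 1) divides it; the quotient is n^2 + 2n + 40.
The quadratic n^2 + 2n + 40 has discriminant -156 < 0 and is irreducible over ℤ.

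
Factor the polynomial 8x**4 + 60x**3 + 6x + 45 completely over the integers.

Group as (8x**4 + 6x) + (60x**3 + 45) = 2x(4x**3 + 3) + 15(4x**3 + 3).
Both groups share the factor (4x**3 + 3).

(2x + 15)(4x**3 + 3)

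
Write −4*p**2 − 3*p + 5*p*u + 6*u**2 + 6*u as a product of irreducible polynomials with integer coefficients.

Group: −p*(4*p + 3*u + 3) + 2*u*(4*p + 3*u + 3); both groups contain (4*p + 3*u + 3).

−(4*p + 3*u + 3)*(p − 2*u)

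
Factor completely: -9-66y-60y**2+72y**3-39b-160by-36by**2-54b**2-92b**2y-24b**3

Group: 4b(-6b**2-14by-9b+12y**2-16y-3) + (6y+3)(-6b**2-14by-9b+12y**2-16y-3); both groups contain (-6b**2-14by-9b+12y**2-16y-3), so (4b+6y+3) is a factor with cofactor -6b**2-14by-9b+12y**2-16y-3.
The cofactor groups again: -6b**2-14by-9b+12y**2-16y-3 = -2b(3b-2y+3) + (-6y-1)(3b-2y+3); both groups contain (3b-2y+3), giving -(2b+6y+1)(3b-2y+3).

-(2b+6y+1)(3b-2y+3)(4b+6y+3)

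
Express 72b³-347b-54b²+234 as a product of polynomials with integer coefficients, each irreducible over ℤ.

Among the possible rational roots, b = 2/3 is a root, so (3b-2) is a factor; dividing leaves 24b²-2b-117.
The remaining quadratic factors as (6b+13)(4b-9).

(3b-2)(4b-9)(6b+13)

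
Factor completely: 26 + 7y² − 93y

(7y − 2)(y − 13)

Need a pair with product 7·26 = 182 and sum −93: that's −2 and −91.
Split the middle term: 7y² − 2y − 91y + 26 = y(7y − 2) − 13(7y − 2).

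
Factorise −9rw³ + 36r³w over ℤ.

9rw(2r + w)(2r − w)

Pull out the common factor 9rw; 4r² − w² is a difference of squares.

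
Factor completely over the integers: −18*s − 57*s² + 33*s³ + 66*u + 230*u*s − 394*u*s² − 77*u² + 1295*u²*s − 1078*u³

−(14*u − 11*s − 3)*(11*u − 3*s)*(7*u − s + 2)

Group: 7*u*(−154*u² + 163*u*s + 33*u − 33*s² − 9*s) + (−s + 2)*(−154*u² + 163*u*s + 33*u − 33*s² − 9*s); both groups contain (−154*u² + 163*u*s + 33*u − 33*s² − 9*s), so (7*u − s + 2) is a factor with cofactor −154*u² + 163*u*s + 33*u − 33*s² − 9*s.
The cofactor groups again: −154*u² + 163*u*s + 33*u − 33*s² − 9*s = −11*u*(14*u − 11*s − 3) + 3*s*(14*u − 11*s − 3); both groups contain (14*u − 11*s − 3), giving −(11*u − 3*s)*(14*u − 11*s − 3).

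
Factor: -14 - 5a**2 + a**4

(a**2 + 2)(a**2 - 7)

Substitute u = a**2 to get a quadratic in u, then factor.
a**2 - 7 is irreducible over ℤ (7 is not a perfect square).
a**2 + 2 is irreducible over ℤ (always positive, so no real roots).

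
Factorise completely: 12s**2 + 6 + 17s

(3s + 2)(4s + 3)

Need a pair with product 12·6 = 72 and sum 17: that's 9 and 8.
Split the middle term: 12s**2 + 9s + 8s + 6 = 3s(4s + 3) + 2(4s + 3).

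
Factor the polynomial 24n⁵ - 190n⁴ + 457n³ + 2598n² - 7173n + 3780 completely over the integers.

Trying the rational-root candidates, n = 5/3 is a root, so (3n - 5) divides it; the quotient is 8n⁴ - 50n³ + 69n² + 981n - 756.
Then n = 3/4 is a root, so (4n - 3) is a factor; dividing leaves 2n³ - 11n² + 9n + 252.
Next, n = -7/2 is a root, giving the factor (2n + 7) and quotient n² - 9n + 36.
The quadratic n² - 9n + 36 has discriminant -63 < 0 and is irreducible over ℤ.

(2n + 7)(3n - 5)(4n - 3)(n² - 9n + 36)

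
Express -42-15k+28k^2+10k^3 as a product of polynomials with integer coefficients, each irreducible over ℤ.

Group as (10k^3-15k) + (28k^2-42) = 5k(2k^2-3) + 14(2k^2-3).
Both groups share the factor (2k^2-3).

(5k+14)(2k^2-3)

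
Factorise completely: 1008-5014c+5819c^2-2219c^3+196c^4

Testing divisors of the constant over divisors of the leading coefficient, c = 2/7 is a root, giving the factor (7c-2) and quotient 28c^3-309c^2+743c-504.
Next, c = 7/4 is a root, so (4c-7) divides it; the quotient is 7c^2-65c+72.
The remaining quadratic factors as (c-8)(7c-9).

(4c-7)(7c-2)(7c-9)(c-8)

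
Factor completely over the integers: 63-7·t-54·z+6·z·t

(6·z-7)·(t-9)

Group as (6·z·t-54·z) + (-7·t+63) = 6·z·(t-9) - 7·(t-9).
Both groups share the factor (t-9).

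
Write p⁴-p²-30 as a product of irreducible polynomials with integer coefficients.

Substitute u = p² to get a quadratic in u, then factor.
p²-6 is irreducible over ℤ (6 is not a perfect square).
p²+5 is irreducible over ℤ (always positive, so no real roots).

(p²+5)(p²-6)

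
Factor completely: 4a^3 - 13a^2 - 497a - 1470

Trying the rational-root candidates, a = -7 is a root, so (a + 7) divides it; the quotient is 4a^2 - 41a - 210.
The remaining quadratic factors as (a - 14)(4a + 15).

(4a + 15)(a + 7)(a - 14)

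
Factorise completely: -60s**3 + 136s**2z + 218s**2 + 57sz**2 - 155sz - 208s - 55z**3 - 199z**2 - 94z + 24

Group: 2s(-30s**2 - 7sz + 49s + 11z**2 + 31z - 6) + (-5z - 4)(-30s**2 - 7sz + 49s + 11z**2 + 31z - 6); both groups contain (-30s**2 - 7sz + 49s + 11z**2 + 31z - 6), so (2s - 5z - 4) is a factor with cofactor -30s**2 - 7sz + 49s + 11z**2 + 31z - 6.
The cofactor groups again: -30s**2 - 7sz + 49s + 11z**2 + 31z - 6 = -15s(2s - z - 3) + (-11z + 2)(2s - z - 3); both groups contain (2s - z - 3), giving -(15s + 11z - 2)(2s - z - 3).

-(15s + 11z - 2)(2s - 5z - 4)(2s - z - 3)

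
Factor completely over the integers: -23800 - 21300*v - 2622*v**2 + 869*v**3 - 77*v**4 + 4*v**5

Testing divisors of the constant over divisors of the leading coefficient, v = 10 is a root, giving the factor (v - 10) and quotient 4*v**4 - 37*v**3 + 499*v**2 + 2368*v + 2380.
Continuing, v = -7/4 is a root, giving the factor (4*v + 7) and quotient v**3 - 11*v**2 + 144*v + 340.
Next, v = -2 is a root, so (v + 2) is a factor; dividing leaves v**2 - 13*v + 170.
The quadratic v**2 - 13*v + 170 has discriminant -511 < 0 and is irreducible over ℤ.

(4*v + 7)*(v + 2)*(v - 10)*(v**2 - 13*v + 170)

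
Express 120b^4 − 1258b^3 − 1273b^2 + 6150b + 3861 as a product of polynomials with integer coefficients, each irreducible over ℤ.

(4b − 9)(5b + 3)(6b + 13)(b − 11)

Among the possible rational roots, b = 11 is a root, so (b − 11) is a factor; dividing leaves 120b^3 + 62b^2 − 591b − 351.
Then b = −3/5 is a root, giving the factor (5b + 3) and quotient 24b^2 − 2b − 117.
The remaining quadratic factors as (4b − 9)(6b + 13).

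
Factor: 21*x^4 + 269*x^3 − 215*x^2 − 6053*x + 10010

(3*x − 10)*(7*x − 13)*(x + 11)*(x + 7)

Trying the rational-root candidates, x = 13/7 is a root, giving the factor (7*x − 13) and quotient 3*x^3 + 44*x^2 + 51*x − 770.
Continuing, x = −11 is a root, giving the factor (x + 11) and quotient 3*x^2 + 11*x − 70.
The remaining quadratic factors as (3*x − 10)(x + 7).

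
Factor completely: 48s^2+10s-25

Need a pair with product 48·(-25) = -1200 and sum 10: that's 40 and -30.
Split the middle term: 48s^2+40s - 30s-25 = 8s(6s+5) - 5(6s+5).

(6s+5)(8s-5)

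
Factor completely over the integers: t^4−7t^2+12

Substitute u = t^2 to get a quadratic in u, then factor.
t^2−3 is irreducible over ℤ (3 is not a perfect square).
t^2−4 is a difference of squares.

(t+2)(t−2)(t^2−3)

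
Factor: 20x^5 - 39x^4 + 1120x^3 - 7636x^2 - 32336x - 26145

(4x + 5)(5x + 9)(x - 7)(x^2 + 2x + 83)

By the rational root theorem, x = -9/5 is a root, so (5x + 9) is a factor; dividing leaves 4x^4 - 15x^3 + 251x^2 - 1979x - 2905.
Next, x = -5/4 is a root, so (4x + 5) divides it; the quotient is x^3 - 5x^2 + 69x - 581.
Then x = 7 is a root, so (x - 7) divides it; the quotient is x^2 + 2x + 83.
The quadratic x^2 + 2x + 83 has discriminant -328 < 0 and is irreducible over ℤ.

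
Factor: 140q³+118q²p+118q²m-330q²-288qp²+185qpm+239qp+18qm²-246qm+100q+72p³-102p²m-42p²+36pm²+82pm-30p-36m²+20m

Group: q(140q²-162qp+118qm-50q+36p²-51pm+15p+18m²-10m) + (2p-2)(140q²-162qp+118qm-50q+36p²-51pm+15p+18m²-10m); both groups contain (140q²-162qp+118qm-50q+36p²-51pm+15p+18m²-10m), so (q+2p-2) is a factor with cofactor 140q²-162qp+118qm-50q+36p²-51pm+15p+18m²-10m.
The cofactor groups again: 140q²-162qp+118qm-50q+36p²-51pm+15p+18m²-10m = 10q(14q-12p+9m-5) + (-3p+2m)(14q-12p+9m-5); both groups contain (14q-12p+9m-5), giving (10q-3p+2m)(14q-12p+9m-5).

(10q-3p+2m)(q+2p-2)(14q-12p+9m-5)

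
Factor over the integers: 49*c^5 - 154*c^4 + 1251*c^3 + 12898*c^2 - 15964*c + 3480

Testing divisors of the constant over divisors of the leading coefficient, c = -5 is a root, so (c + 5) divides it; the quotient is 49*c^4 - 399*c^3 + 3246*c^2 - 3332*c + 696.
Continuing, c = 2/7 is a root, so (7*c - 2) is a factor; dividing leaves 7*c^3 - 55*c^2 + 448*c - 348.
Continuing, c = 6/7 is a root, so (7*c - 6) is a factor; dividing leaves c^2 - 7*c + 58.
The quadratic c^2 - 7*c + 58 has discriminant -183 < 0 and is irreducible over ℤ.

(7*c - 2)*(7*c - 6)*(c + 5)*(c^2 - 7*c + 58)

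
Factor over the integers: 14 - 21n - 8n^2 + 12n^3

Group as (12n^3 - 21n) + (-8n^2 + 14) = 3n(4n^2 - 7) - 2(4n^2 - 7).
Both groups share the factor (4n^2 - 7).

(3n - 2)(4n^2 - 7)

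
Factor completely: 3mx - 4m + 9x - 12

(3x - 4)(m + 3)

Group as (3mx - 4m) + (9x - 12) = m(3x - 4) + 3(3x - 4).
Both groups share the factor (3x - 4).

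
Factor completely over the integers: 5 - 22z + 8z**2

Need a pair with product 8·5 = 40 and sum -22: that's -20 and -2.
Split the middle term: 8z**2 - 20z - 2z + 5 = 4z(2z - 5) - (2z - 5).

(2z - 5)(4z - 1)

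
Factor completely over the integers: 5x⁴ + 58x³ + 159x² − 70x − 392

(5x − 7)(x + 2)(x + 4)(x + 7)

Trying the rational-root candidates, x = −2 is a root, so (x + 2) divides it; the quotient is 5x³ + 48x² + 63x − 196.
Then x = 7/5 is a root, so (5x − 7) divides it; the quotient is x² + 11x + 28.
The remaining quadratic factors as (x + 7)(x + 4).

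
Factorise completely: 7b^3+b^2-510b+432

Trying the rational-root candidates, b = -9 is a root, so (b+9) is a factor; dividing leaves 7b^2-62b+48.
The remaining quadratic factors as (7b-6)(b-8).

(7b-6)(b+9)(b-8)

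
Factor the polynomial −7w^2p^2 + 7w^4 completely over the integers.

Pull out the common factor 7w^2; w^2 − p^2 is a difference of squares.

7w^2(w − p)(w + p)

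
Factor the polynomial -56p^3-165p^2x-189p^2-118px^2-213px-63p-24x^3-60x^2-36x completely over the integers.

-(7p+4x)(8p+3x+3)(p+2x+3)

Group: 7p(-8p^2-19px-27p-6x^2-15x-9) + 4x(-8p^2-19px-27p-6x^2-15x-9); both groups contain (-8p^2-19px-27p-6x^2-15x-9), so (7p+4x) is a factor with cofactor -8p^2-19px-27p-6x^2-15x-9.
The cofactor groups again: -8p^2-19px-27p-6x^2-15x-9 = -p(8p+3x+3) + (-2x-3)(8p+3x+3); both groups contain (8p+3x+3), giving -(p+2x+3)(8p+3x+3).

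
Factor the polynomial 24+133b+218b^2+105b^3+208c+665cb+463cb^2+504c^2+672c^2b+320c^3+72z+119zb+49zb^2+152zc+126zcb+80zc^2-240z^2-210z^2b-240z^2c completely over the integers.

Group: 6z(-40zc-35zb-40z-40c^2-59cb-48c-21b^2-31b-8) + (-8c-5b-3)(-40zc-35zb-40z-40c^2-59cb-48c-21b^2-31b-8); both groups contain (-40zc-35zb-40z-40c^2-59cb-48c-21b^2-31b-8), so (6z-8c-5b-3) is a factor with cofactor -40zc-35zb-40z-40c^2-59cb-48c-21b^2-31b-8.
The cofactor groups again: -40zc-35zb-40z-40c^2-59cb-48c-21b^2-31b-8 = -8c(5z+5c+3b+1) + (-7b-8)(5z+5c+3b+1); both groups contain (5z+5c+3b+1), giving -(8c+7b+8)(5z+5c+3b+1).

-(6z-8c-5b-3)(5z+5c+3b+1)(8c+7b+8)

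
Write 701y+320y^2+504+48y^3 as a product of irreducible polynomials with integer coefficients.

By the rational root theorem, y = −8/3 is a root, so (3y+8) divides it; the quotient is 16y^2+64y+63.
The remaining quadratic factors as (4y+7)(4y+9).

(3y+8)(4y+7)(4y+9)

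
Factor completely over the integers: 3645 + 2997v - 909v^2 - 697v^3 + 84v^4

(3v + 5)(4v - 9)(7v + 9)(v - 9)

Among the possible rational roots, v = -5/3 is a root, giving the factor (3v + 5) and quotient 28v^3 - 279v^2 + 162v + 729.
Next, v = 9 is a root, giving the factor (v - 9) and quotient 28v^2 - 27v - 81.
The remaining quadratic factors as (4v - 9)(7v + 9).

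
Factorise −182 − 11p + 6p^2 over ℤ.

(2p − 13)(3p + 14)

Need a pair with product 6·(−182) = −1092 and sum −11: that's −39 and 28.
Split the middle term: 6p^2 − 39p + 28p − 182 = 3p(2p − 13) + 14(2p − 13).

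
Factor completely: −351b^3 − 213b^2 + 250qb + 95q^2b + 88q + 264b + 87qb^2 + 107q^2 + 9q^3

Group: q(9q^2 + 68qb + 107q − 117b^2 − 71b + 88) + 3b(9q^2 + 68qb + 107q − 117b^2 − 71b + 88); both groups contain (9q^2 + 68qb + 107q − 117b^2 − 71b + 88), so (q + 3b) is a factor with cofactor 9q^2 + 68qb + 107q − 117b^2 − 71b + 88.
The cofactor groups again: 9q^2 + 68qb + 107q − 117b^2 − 71b + 88 = 9q(q + 9b + 11) + (−13b + 8)(q + 9b + 11); both groups contain (q + 9b + 11), giving (9q − 13b + 8)(q + 9b + 11).

(9q − 13b + 8)(q + 3b)(q + 9b + 11)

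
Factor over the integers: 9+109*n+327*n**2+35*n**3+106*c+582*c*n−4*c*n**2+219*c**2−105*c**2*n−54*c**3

Group: 3*c*(−18*c**2−5*c*n+79*c+7*n**2+64*n+9) + (5*n+1)*(−18*c**2−5*c*n+79*c+7*n**2+64*n+9); both groups contain (−18*c**2−5*c*n+79*c+7*n**2+64*n+9), so (3*c+5*n+1) is a factor with cofactor −18*c**2−5*c*n+79*c+7*n**2+64*n+9.
The cofactor groups again: −18*c**2−5*c*n+79*c+7*n**2+64*n+9 = −9*c*(2*c−n−9) + (−7*n−1)*(2*c−n−9); both groups contain (2*c−n−9), giving −(9*c+7*n+1)*(2*c−n−9).

−(2*c−n−9)*(3*c+5*n+1)*(9*c+7*n+1)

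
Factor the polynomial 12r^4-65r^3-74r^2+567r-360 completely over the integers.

By the rational root theorem, r = 5 is a root, so (r-5) is a factor; dividing leaves 12r^3-5r^2-99r+72.
Then r = -3 is a root, giving the factor (r+3) and quotient 12r^2-41r+24.
The remaining quadratic factors as (4r-3)(3r-8).

(3r-8)(4r-3)(r+3)(r-5)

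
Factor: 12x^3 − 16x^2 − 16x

Pull out the common factor 4x, then factor the remaining trinomial.

4x(3x + 2)(x − 2)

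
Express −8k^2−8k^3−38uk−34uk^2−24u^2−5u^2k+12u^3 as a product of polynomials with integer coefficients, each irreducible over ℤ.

Group: 3u(4u^2−7uk−8u−2k^2−2k) + 4k(4u^2−7uk−8u−2k^2−2k); both groups contain (4u^2−7uk−8u−2k^2−2k), so (3u+4k) is a factor with cofactor 4u^2−7uk−8u−2k^2−2k.
The cofactor groups again: 4u^2−7uk−8u−2k^2−2k = u(4u+k) + (−2k−2)(4u+k); both groups contain (4u+k), giving (u−2k−2)(4u+k).

(u−2k−2)(3u+4k)(4u+k)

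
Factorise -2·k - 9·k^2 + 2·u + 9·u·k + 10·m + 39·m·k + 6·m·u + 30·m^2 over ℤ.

Group: 6·m·(5·m + u - k) + (9·k + 2)·(5·m + u - k); both groups contain (5·m + u - k).

(5·m + u - k)·(6·m + 9·k + 2)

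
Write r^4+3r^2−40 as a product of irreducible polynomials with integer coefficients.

(r^2+8)(r^2−5)

Substitute u = r^2 to get a quadratic in u, then factor.
r^2−5 is irreducible over ℤ (5 is not a perfect square).
r^2+8 is irreducible over ℤ (always positive, so no real roots).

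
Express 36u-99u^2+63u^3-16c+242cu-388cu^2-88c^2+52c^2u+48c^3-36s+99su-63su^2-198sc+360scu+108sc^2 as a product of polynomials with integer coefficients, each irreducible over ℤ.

(2c+7u-4)(9s+4c-9u)(6c-u+1)

Group: 9s(12c^2+40cu-22c-7u^2+11u-4) + (4c-9u)(12c^2+40cu-22c-7u^2+11u-4); both groups contain (12c^2+40cu-22c-7u^2+11u-4), so (9s+4c-9u) is a factor with cofactor 12c^2+40cu-22c-7u^2+11u-4.
The cofactor groups again: 12c^2+40cu-22c-7u^2+11u-4 = 2c(6c-u+1) + (7u-4)(6c-u+1); both groups contain (6c-u+1), giving (2c+7u-4)(6c-u+1).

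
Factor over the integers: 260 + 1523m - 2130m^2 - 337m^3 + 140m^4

(4m + 13)(5m - 4)(7m + 1)(m - 5)

Testing divisors of the constant over divisors of the leading coefficient, m = 5 is a root, so (m - 5) is a factor; dividing leaves 140m^3 + 363m^2 - 315m - 52.
Next, m = 4/5 is a root, so (5m - 4) is a factor; dividing leaves 28m^2 + 95m + 13.
The remaining quadratic factors as (4m + 13)(7m + 1).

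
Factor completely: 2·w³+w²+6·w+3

(2·w+1)·(w²+3)

Group as (2·w³+6·w) + (w²+3) = 2·w·(w²+3) + (w²+3).
Both groups share the factor (w²+3).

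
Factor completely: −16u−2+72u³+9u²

(8u+1)(9u²−2)

Group as (72u³−16u) + (9u²−2) = 8u(9u²−2) + (9u²−2).
Both groups share the factor (9u²−2).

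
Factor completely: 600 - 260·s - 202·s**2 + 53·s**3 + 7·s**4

By the rational root theorem, s = 3 is a root, giving the factor (s - 3) and quotient 7·s**3 + 74·s**2 + 20·s - 200.
Then s = -2 is a root, so (s + 2) is a factor; dividing leaves 7·s**2 + 60·s - 100.
The remaining quadratic factors as (s + 10)(7·s - 10).

(7·s - 10)·(s + 10)·(s + 2)·(s - 3)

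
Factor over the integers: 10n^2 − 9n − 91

(2n − 7)(5n + 13)

Need a pair with product 10·(−91) = −910 and sum −9: that's 26 and −35.
Split the middle term: 10n^2 + 26n − 35n − 91 = 2n(5n + 13) − 7(5n + 13).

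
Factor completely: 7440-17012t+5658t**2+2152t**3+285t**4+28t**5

(4t-5)(7t-4)(t+6)(t**2+6t+62)

Testing divisors of the constant over divisors of the leading coefficient, t = 4/7 is a root, so (7t-4) is a factor; dividing leaves 4t**4+43t**3+332t**2+998t-1860.
Then t = 5/4 is a root, so (4t-5) is a factor; dividing leaves t**3+12t**2+98t+372.
Then t = -6 is a root, so (t+6) divides it; the quotient is t**2+6t+62.
The quadratic t**2+6t+62 has discriminant -212 < 0 and is irreducible over ℤ.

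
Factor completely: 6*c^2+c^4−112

Substitute u = c^2 to get a quadratic in u, then factor.
c^2+14 is irreducible over ℤ (always positive, so no real roots).
c^2−8 is irreducible over ℤ (8 is not a perfect square).

(c^2+14)*(c^2−8)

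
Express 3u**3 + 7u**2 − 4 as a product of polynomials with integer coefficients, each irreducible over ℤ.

Among the possible rational roots, u = −2 is a root, so (u + 2) divides it; the quotient is 3u**2 + u − 2.
The remaining quadratic factors as (u + 1)(3u − 2).

(3u − 2)(u + 1)(u + 2)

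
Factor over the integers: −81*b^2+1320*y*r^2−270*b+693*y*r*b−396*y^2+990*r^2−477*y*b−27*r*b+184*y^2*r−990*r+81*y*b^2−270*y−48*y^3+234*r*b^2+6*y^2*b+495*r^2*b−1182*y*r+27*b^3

−(2*y−15*r−3*b+15)*(3*y+11*r+3*b)*(8*y+3*b+6)

Group: 2*y*(−24*y^2−88*y*r−33*y*b−18*y−33*r*b−66*r−9*b^2−18*b) + (−15*r−3*b+15)*(−24*y^2−88*y*r−33*y*b−18*y−33*r*b−66*r−9*b^2−18*b); both groups contain (−24*y^2−88*y*r−33*y*b−18*y−33*r*b−66*r−9*b^2−18*b), so (2*y−15*r−3*b+15) is a factor with cofactor −24*y^2−88*y*r−33*y*b−18*y−33*r*b−66*r−9*b^2−18*b.
The cofactor groups again: −24*y^2−88*y*r−33*y*b−18*y−33*r*b−66*r−9*b^2−18*b = −3*y*(8*y+3*b+6) + (−11*r−3*b)*(8*y+3*b+6); both groups contain (8*y+3*b+6), giving −(3*y+11*r+3*b)*(8*y+3*b+6).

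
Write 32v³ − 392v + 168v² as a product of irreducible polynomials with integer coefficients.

Pull out the common factor 8v, then factor the remaining trinomial.

8v(4v − 7)(v + 7)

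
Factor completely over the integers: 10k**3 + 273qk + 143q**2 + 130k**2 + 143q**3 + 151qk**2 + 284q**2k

(11q + 10k)(13q + k + 13)(q + k)

Group: q(143q**2 + 141qk + 143q + 10k**2 + 130k) + k(143q**2 + 141qk + 143q + 10k**2 + 130k); both groups contain (143q**2 + 141qk + 143q + 10k**2 + 130k), so (q + k) is a factor with cofactor 143q**2 + 141qk + 143q + 10k**2 + 130k.
The cofactor groups again: 143q**2 + 141qk + 143q + 10k**2 + 130k = 13q(11q + 10k) + (k + 13)(11q + 10k); both groups contain (11q + 10k), giving (13q + k + 13)(11q + 10k).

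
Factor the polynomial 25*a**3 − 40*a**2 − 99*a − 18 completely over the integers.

Among the possible rational roots, a = −6/5 is a root, so (5*a + 6) is a factor; dividing leaves 5*a**2 − 14*a − 3.
The remaining quadratic factors as (5*a + 1)(a − 3).

(5*a + 1)*(5*a + 6)*(a − 3)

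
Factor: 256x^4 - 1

Difference of squares twice: with A = 4x and B = 1, A⁴ − B⁴ = (A² − B²)(A² + B²), and A² − B² factors again.

(4x + 1)(4x - 1)(16x^2 + 1)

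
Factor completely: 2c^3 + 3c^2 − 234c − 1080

(2c + 15)(c + 6)(c − 12)

Among the possible rational roots, c = −6 is a root, so (c + 6) divides it; the quotient is 2c^2 − 9c − 180.
The remaining quadratic factors as (2c + 15)(c − 12).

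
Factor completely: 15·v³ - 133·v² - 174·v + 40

(3·v + 4)·(5·v - 1)·(v - 10)

Among the possible rational roots, v = -4/3 is a root, giving the factor (3·v + 4) and quotient 5·v² - 51·v + 10.
The remaining quadratic factors as (5·v - 1)(v - 10).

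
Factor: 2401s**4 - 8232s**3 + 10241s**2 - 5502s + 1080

Among the possible rational roots, s = 4/7 is a root, giving the factor (7s - 4) and quotient 343s**3 - 980s**2 + 903s - 270.
Next, s = 5/7 is a root, so (7s - 5) divides it; the quotient is 49s**2 - 105s + 54.
The remaining quadratic factors as (7s - 6)(7s - 9).

(7s - 4)(7s - 5)(7s - 6)(7s - 9)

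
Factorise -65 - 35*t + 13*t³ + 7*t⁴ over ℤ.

Group as (7*t⁴ - 35*t) + (13*t³ - 65) = 7*t*(t³ - 5) + 13*(t³ - 5).
Both groups share the factor (t³ - 5).

(7*t + 13)*(t³ - 5)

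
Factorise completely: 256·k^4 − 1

(4·k + 1)·(4·k − 1)·(16·k^2 + 1)

Write as (16·k^2)² − (1)², then factor 16·k^2 − 1 once more.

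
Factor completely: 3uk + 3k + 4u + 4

Group as (3uk + 4u) + (3k + 4) = u(3k + 4) + (3k + 4).
Both groups share the factor (3k + 4).

(3k + 4)(u + 1)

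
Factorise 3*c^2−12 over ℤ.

Factor out 3, leaving c^2−4, which is a difference of two squares.

3*(c+2)*(c−2)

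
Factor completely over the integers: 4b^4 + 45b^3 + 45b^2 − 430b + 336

Testing divisors of the constant over divisors of the leading coefficient, b = −6 is a root, so (b + 6) divides it; the quotient is 4b^3 + 21b^2 − 81b + 56.
Continuing, b = 7/4 is a root, so (4b − 7) divides it; the quotient is b^2 + 7b − 8.
The remaining quadratic factors as (b − 1)(b + 8).

(4b − 7)(b + 6)(b + 8)(b − 1)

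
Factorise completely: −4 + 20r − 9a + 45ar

(5r − 1)(9a + 4)

Group as (45ar − 9a) + (20r − 4) = 9a(5r − 1) + 4(5r − 1).
Both groups share the factor (5r − 1).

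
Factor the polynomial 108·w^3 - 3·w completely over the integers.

3·w·(6·w + 1)·(6·w - 1)

Every term has a factor of 3·w. Then 36·w^2 - 1 = (6·w)² − (1)².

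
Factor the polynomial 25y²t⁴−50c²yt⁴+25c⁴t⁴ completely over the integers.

Every term has a factor of 25t⁴; factoring it out leaves c⁴−2c²y+y².
Recognize a perfect-square trinomial with the parts c² and y.

25t⁴(c²−y)²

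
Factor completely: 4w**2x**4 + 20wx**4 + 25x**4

x**4(2w + 5)**2

Every term has a factor of x**4; factoring it out leaves 4w**2 + 20w + 25.
Recognize a perfect-square trinomial with the parts 5 and 2w.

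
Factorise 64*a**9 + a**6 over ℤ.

a**6*(4*a + 1)*(16*a**2 − 4*a + 1)

Every term has a factor of a**6; factoring it out leaves 64*a**3 + 1.
Recognize a sum of cubes with the parts 4*a and 1.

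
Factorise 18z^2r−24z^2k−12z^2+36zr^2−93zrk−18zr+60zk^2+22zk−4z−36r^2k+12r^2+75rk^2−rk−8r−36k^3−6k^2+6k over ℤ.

Group: 3z(6zr−8zk−4z+12r^2−25rk−8r+12k^2+6k) + (−3k+1)(6zr−8zk−4z+12r^2−25rk−8r+12k^2+6k); both groups contain (6zr−8zk−4z+12r^2−25rk−8r+12k^2+6k), so (3z−3k+1) is a factor with cofactor 6zr−8zk−4z+12r^2−25rk−8r+12k^2+6k.
The cofactor groups again: 6zr−8zk−4z+12r^2−25rk−8r+12k^2+6k = 2z(3r−4k−2) + (4r−3k)(3r−4k−2); both groups contain (3r−4k−2), giving (2z+4r−3k)(3r−4k−2).

(3z−3k+1)(2z+4r−3k)(3r−4k−2)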